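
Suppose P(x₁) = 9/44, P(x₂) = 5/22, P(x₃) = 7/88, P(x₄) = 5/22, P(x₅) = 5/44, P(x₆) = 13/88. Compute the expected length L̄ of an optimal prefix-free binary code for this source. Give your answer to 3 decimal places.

2.534 bits/symbol

Repeatedly combine the two least-probable nodes; the expected code length is the sum of the merged weights.
merge 7/88 + 5/44 → 17/88
merge 13/88 + 17/88 → 15/44
merge 9/44 + 5/22 → 19/44
merge 5/22 + 15/44 → 25/44
merge 19/44 + 25/44 → 1
L = 17/88 + 15/44 + 19/44 + 25/44 + 1 = 223/88 ≈ 2.534 bits/symbol.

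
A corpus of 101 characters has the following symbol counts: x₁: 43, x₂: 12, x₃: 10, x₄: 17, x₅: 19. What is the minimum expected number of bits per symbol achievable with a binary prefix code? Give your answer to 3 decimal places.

Probabilities are the counts divided by 101.
Repeatedly combine the two least-probable nodes; the expected code length is the sum of the merged weights.
merge 10/101 + 12/101 → 22/101
merge 17/101 + 19/101 → 36/101
merge 22/101 + 36/101 → 58/101
merge 43/101 + 58/101 → 1
L = 22/101 + 36/101 + 58/101 + 1 = 217/101 ≈ 2.149 bits/symbol.

2.149 bits/symbol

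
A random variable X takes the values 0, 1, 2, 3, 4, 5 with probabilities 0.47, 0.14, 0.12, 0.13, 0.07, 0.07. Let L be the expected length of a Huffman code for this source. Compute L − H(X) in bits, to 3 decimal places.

Entropy H = −Σ p log₂ p ≈ 2.1959 bits.
Huffman merges: 7/100+7/100→7/50; 3/25+13/100→1/4; 7/50+7/50→7/25; 1/4+7/25→53/100; 47/100+53/100→1. L = 11/5 ≈ 2.2000.
L − H = 2.2000 − 2.1959 = 0.004 bits.

0.004 bits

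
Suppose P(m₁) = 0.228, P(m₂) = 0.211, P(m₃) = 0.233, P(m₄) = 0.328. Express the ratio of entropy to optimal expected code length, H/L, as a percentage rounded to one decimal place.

98.9%

Entropy H = −Σ p log₂ p ≈ 1.9771 bits.
Huffman merges: 211/1000+57/250→439/1000; 233/1000+41/125→561/1000; 439/1000+561/1000→1. L = 2 ≈ 2.0000.
Efficiency = H/L = 1.9771/2.0000 = 98.9%.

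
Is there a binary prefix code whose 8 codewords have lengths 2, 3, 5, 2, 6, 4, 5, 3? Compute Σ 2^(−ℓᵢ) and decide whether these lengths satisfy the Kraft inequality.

With common denominator 2^6 = 64: Σ 2^(−ℓᵢ) = 16/64 + 8/64 + 2/64 + 16/64 + 1/64 + 4/64 + 2/64 + 8/64 = 57/64 = 0.890625.
Kraft's inequality requires Σ ≤ 1; here Σ = 0.890625 ≤ 1, so such a prefix code exists.

0.890625; yes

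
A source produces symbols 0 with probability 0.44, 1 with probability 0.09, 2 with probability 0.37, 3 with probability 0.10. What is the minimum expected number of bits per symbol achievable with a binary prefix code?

1.75 bits/symbol

Repeatedly combine the two least-probable nodes; the expected code length is the sum of the merged weights.
merge 9/100 + 1/10 → 19/100
merge 19/100 + 37/100 → 14/25
merge 11/25 + 14/25 → 1
L = 19/100 + 14/25 + 1 = 7/4 = 1.75 bits/symbol.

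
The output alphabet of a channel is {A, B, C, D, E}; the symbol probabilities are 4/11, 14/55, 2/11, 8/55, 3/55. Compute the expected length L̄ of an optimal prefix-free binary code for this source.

2.2 bits/symbol

Repeatedly combine the two least-probable nodes; the expected code length is the sum of the merged weights.
merge 3/55 + 8/55 → 1/5
merge 2/11 + 1/5 → 21/55
merge 14/55 + 4/11 → 34/55
merge 21/55 + 34/55 → 1
L = 1/5 + 21/55 + 34/55 + 1 = 11/5 = 2.2 bits/symbol.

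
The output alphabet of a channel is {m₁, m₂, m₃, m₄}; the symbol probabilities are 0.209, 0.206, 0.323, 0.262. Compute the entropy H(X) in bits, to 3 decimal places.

H = −Σ pᵢ log₂ pᵢ.
−0.209·log₂(0.209) = 0.4720
−0.206·log₂(0.206) = 0.4695
−0.323·log₂(0.323) = 0.5266
−0.262·log₂(0.262) = 0.5063
Sum ≈ 1.9744 → 1.974 bits.

1.974 bits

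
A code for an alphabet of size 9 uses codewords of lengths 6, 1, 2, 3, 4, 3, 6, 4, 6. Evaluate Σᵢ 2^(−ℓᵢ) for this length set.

With common denominator 2^6 = 64: Σ 2^(−ℓᵢ) = 1/64 + 32/64 + 16/64 + 8/64 + 4/64 + 8/64 + 1/64 + 4/64 + 1/64 = 75/64 = 1.171875.

1.171875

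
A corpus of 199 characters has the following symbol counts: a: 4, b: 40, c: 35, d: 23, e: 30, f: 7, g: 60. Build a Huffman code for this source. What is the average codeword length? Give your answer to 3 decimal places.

Probabilities are the counts divided by 199.
Repeatedly combine the two least-probable nodes; the expected code length is the sum of the merged weights.
merge 4/199 + 7/199 → 11/199
merge 11/199 + 23/199 → 34/199
merge 30/199 + 34/199 → 64/199
merge 35/199 + 40/199 → 75/199
merge 60/199 + 64/199 → 124/199
merge 75/199 + 124/199 → 1
L = 11/199 + 34/199 + 64/199 + 75/199 + 124/199 + 1 = 507/199 ≈ 2.548 bits/symbol.

2.548 bits/symbol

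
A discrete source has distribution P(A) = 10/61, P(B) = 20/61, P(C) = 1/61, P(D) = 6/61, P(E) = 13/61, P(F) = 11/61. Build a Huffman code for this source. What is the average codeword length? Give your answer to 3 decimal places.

2.393 bits/symbol

Repeatedly combine the two least-probable nodes; the expected code length is the sum of the merged weights.
merge 1/61 + 6/61 → 7/61
merge 7/61 + 10/61 → 17/61
merge 11/61 + 13/61 → 24/61
merge 17/61 + 20/61 → 37/61
merge 24/61 + 37/61 → 1
L = 7/61 + 17/61 + 24/61 + 37/61 + 1 = 146/61 ≈ 2.393 bits/symbol.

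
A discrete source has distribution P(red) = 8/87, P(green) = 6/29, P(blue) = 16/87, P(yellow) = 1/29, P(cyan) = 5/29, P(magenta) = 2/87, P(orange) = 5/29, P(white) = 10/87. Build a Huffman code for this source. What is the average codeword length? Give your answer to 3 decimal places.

2.816 bits/symbol

Repeatedly combine the two least-probable nodes; the expected code length is the sum of the merged weights.
merge 2/87 + 1/29 → 5/87
merge 5/87 + 8/87 → 13/87
merge 10/87 + 13/87 → 23/87
merge 5/29 + 5/29 → 10/29
merge 16/87 + 6/29 → 34/87
merge 23/87 + 10/29 → 53/87
merge 34/87 + 53/87 → 1
L = 5/87 + 13/87 + 23/87 + 10/29 + 34/87 + 53/87 + 1 = 245/87 ≈ 2.816 bits/symbol.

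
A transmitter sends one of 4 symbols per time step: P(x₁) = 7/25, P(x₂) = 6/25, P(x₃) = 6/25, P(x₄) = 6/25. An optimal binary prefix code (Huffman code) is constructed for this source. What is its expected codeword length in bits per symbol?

Repeatedly combine the two least-probable nodes; the expected code length is the sum of the merged weights.
merge 6/25 + 6/25 → 12/25
merge 6/25 + 7/25 → 13/25
merge 12/25 + 13/25 → 1
L = 12/25 + 13/25 + 1 = 2 bits/symbol.

2 bits/symbol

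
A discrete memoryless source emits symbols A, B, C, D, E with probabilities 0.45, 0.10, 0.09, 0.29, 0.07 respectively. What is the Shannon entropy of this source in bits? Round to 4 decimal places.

1.9497 bits

H = −Σ pᵢ log₂ pᵢ.
−0.45·log₂(0.45) = 0.5184
−0.10·log₂(0.10) = 0.3322
−0.09·log₂(0.09) = 0.3127
−0.29·log₂(0.29) = 0.5179
−0.07·log₂(0.07) = 0.2686
Sum ≈ 1.9497 → 1.9497 bits.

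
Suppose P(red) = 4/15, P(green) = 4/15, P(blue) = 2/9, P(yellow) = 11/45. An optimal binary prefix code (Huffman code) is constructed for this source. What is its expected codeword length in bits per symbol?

2 bits/symbol

Repeatedly combine the two least-probable nodes; the expected code length is the sum of the merged weights.
merge 2/9 + 11/45 → 7/15
merge 4/15 + 4/15 → 8/15
merge 7/15 + 8/15 → 1
L = 7/15 + 8/15 + 1 = 2 bits/symbol.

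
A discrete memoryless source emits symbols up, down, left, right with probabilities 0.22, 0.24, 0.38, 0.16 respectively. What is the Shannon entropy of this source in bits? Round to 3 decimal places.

1.928 bits

H = −Σ pᵢ log₂ pᵢ.
−0.22·log₂(0.22) = 0.4806
−0.24·log₂(0.24) = 0.4941
−0.38·log₂(0.38) = 0.5305
−0.16·log₂(0.16) = 0.4230
Sum ≈ 1.9282 → 1.928 bits.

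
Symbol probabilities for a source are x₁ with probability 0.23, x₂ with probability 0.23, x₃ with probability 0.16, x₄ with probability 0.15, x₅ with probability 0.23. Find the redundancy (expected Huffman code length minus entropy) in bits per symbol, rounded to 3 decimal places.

0.013 bits

Entropy H = −Σ p log₂ p ≈ 2.2966 bits.
Huffman merges: 3/20+4/25→31/100; 23/100+23/100→23/50; 23/100+31/100→27/50; 23/50+27/50→1. L = 231/100 ≈ 2.3100.
L − H = 2.3100 − 2.2966 = 0.013 bits.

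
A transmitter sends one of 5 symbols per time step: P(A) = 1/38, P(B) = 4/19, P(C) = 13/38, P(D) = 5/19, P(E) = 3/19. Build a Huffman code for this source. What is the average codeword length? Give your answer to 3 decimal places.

2.184 bits/symbol

Repeatedly combine the two least-probable nodes; the expected code length is the sum of the merged weights.
merge 1/38 + 3/19 → 7/38
merge 7/38 + 4/19 → 15/38
merge 5/19 + 13/38 → 23/38
merge 15/38 + 23/38 → 1
L = 7/38 + 15/38 + 23/38 + 1 = 83/38 ≈ 2.184 bits/symbol.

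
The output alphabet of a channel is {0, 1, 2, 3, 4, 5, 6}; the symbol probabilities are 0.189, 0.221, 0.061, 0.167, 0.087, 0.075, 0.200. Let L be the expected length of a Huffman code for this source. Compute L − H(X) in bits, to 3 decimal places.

0.051 bits

Entropy H = −Σ p log₂ p ≈ 2.6641 bits.
Huffman merges: 61/1000+3/40→17/125; 87/1000+17/125→223/1000; 167/1000+189/1000→89/250; 1/5+221/1000→421/1000; 223/1000+89/250→579/1000; 421/1000+579/1000→1. L = 543/200 ≈ 2.7150.
L − H = 2.7150 − 2.6641 = 0.051 bits.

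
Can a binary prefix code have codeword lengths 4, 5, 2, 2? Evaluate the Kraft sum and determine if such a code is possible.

0.59375; yes

With common denominator 2^5 = 32: Σ 2^(−ℓᵢ) = 2/32 + 1/32 + 8/32 + 8/32 = 19/32 = 0.59375.
Kraft's inequality requires Σ ≤ 1; here Σ = 0.59375 ≤ 1, so such a prefix code exists.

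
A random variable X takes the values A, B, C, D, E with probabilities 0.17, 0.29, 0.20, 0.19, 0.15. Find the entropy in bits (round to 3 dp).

2.283 bits

H = −Σ pᵢ log₂ pᵢ.
−0.17·log₂(0.17) = 0.4346
−0.29·log₂(0.29) = 0.5179
−0.20·log₂(0.20) = 0.4644
−0.19·log₂(0.19) = 0.4552
−0.15·log₂(0.15) = 0.4105
Sum ≈ 2.2826 → 2.283 bits.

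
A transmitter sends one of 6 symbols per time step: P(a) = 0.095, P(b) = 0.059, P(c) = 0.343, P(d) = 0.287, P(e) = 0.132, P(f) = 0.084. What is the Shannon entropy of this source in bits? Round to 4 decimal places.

H = −Σ pᵢ log₂ pᵢ.
−0.095·log₂(0.095) = 0.3226
−0.059·log₂(0.059) = 0.2409
−0.343·log₂(0.343) = 0.5295
−0.287·log₂(0.287) = 0.5169
−0.132·log₂(0.132) = 0.3856
−0.084·log₂(0.084) = 0.3002
Sum ≈ 2.2957 → 2.2957 bits.

2.2957 bits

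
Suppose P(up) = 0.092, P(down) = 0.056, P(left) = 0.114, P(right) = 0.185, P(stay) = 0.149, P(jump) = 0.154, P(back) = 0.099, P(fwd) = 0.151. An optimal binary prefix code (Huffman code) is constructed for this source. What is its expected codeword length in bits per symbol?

2.963 bits/symbol

Repeatedly combine the two least-probable nodes; the expected code length is the sum of the merged weights.
merge 7/125 + 23/250 → 37/250
merge 99/1000 + 57/500 → 213/1000
merge 37/250 + 149/1000 → 297/1000
merge 151/1000 + 77/500 → 61/200
merge 37/200 + 213/1000 → 199/500
merge 297/1000 + 61/200 → 301/500
merge 199/500 + 301/500 → 1
L = 37/250 + 213/1000 + 297/1000 + 61/200 + 199/500 + 301/500 + 1 = 2963/1000 = 2.963 bits/symbol.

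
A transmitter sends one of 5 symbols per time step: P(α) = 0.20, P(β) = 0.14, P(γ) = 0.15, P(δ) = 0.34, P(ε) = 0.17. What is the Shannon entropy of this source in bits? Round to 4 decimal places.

H = −Σ pᵢ log₂ pᵢ.
−0.20·log₂(0.20) = 0.4644
−0.14·log₂(0.14) = 0.3971
−0.15·log₂(0.15) = 0.4105
−0.34·log₂(0.34) = 0.5292
−0.17·log₂(0.17) = 0.4346
Sum ≈ 2.2358 → 2.2358 bits.

2.2358 bits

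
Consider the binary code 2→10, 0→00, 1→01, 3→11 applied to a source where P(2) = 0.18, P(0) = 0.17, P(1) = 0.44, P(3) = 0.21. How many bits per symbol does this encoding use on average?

2 bits/symbol

L̄ = Σ pᵢ·ℓᵢ = 0.18·2 + 0.17·2 + 0.44·2 + 0.21·2 = 2 bits/symbol.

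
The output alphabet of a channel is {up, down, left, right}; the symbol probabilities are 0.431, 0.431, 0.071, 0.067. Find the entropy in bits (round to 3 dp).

H = −Σ pᵢ log₂ pᵢ.
−0.431·log₂(0.431) = 0.5233
−0.431·log₂(0.431) = 0.5233
−0.071·log₂(0.071) = 0.2709
−0.067·log₂(0.067) = 0.2613
Sum ≈ 1.5789 → 1.579 bits.

1.579 bits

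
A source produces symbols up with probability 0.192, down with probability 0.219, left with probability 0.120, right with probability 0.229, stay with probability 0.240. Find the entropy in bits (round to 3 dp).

2.285 bits

H = −Σ pᵢ log₂ pᵢ.
−0.192·log₂(0.192) = 0.4571
−0.219·log₂(0.219) = 0.4798
−0.120·log₂(0.120) = 0.3671
−0.229·log₂(0.229) = 0.4870
−0.240·log₂(0.240) = 0.4941
Sum ≈ 2.2851 → 2.285 bits.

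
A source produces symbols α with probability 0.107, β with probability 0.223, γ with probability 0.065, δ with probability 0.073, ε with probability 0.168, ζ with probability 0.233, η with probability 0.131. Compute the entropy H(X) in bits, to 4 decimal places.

H = −Σ pᵢ log₂ pᵢ.
−0.107·log₂(0.107) = 0.3450
−0.223·log₂(0.223) = 0.4828
−0.065·log₂(0.065) = 0.2563
−0.073·log₂(0.073) = 0.2756
−0.168·log₂(0.168) = 0.4323
−0.233·log₂(0.233) = 0.4897
−0.131·log₂(0.131) = 0.3841
Sum ≈ 2.6659 → 2.6659 bits.

2.6659 bits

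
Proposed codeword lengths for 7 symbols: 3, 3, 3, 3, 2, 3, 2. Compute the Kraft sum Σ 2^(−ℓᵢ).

1.125

With common denominator 2^3 = 8: Σ 2^(−ℓᵢ) = 1/8 + 1/8 + 1/8 + 1/8 + 2/8 + 1/8 + 2/8 = 9/8 = 1.125.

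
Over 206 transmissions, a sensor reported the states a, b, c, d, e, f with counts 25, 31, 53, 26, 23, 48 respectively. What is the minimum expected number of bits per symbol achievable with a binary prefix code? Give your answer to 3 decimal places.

2.510 bits/symbol

Probabilities are the counts divided by 206.
Repeatedly combine the two least-probable nodes; the expected code length is the sum of the merged weights.
merge 23/206 + 25/206 → 24/103
merge 13/103 + 31/206 → 57/206
merge 24/103 + 24/103 → 48/103
merge 53/206 + 57/206 → 55/103
merge 48/103 + 55/103 → 1
L = 24/103 + 57/206 + 48/103 + 55/103 + 1 = 517/206 ≈ 2.510 bits/symbol.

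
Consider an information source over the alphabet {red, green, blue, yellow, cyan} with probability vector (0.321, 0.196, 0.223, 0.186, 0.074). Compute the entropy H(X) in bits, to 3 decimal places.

2.199 bits

H = −Σ pᵢ log₂ pᵢ.
−0.321·log₂(0.321) = 0.5262
−0.196·log₂(0.196) = 0.4608
−0.223·log₂(0.223) = 0.4828
−0.186·log₂(0.186) = 0.4514
−0.074·log₂(0.074) = 0.2780
Sum ≈ 2.1991 → 2.199 bits.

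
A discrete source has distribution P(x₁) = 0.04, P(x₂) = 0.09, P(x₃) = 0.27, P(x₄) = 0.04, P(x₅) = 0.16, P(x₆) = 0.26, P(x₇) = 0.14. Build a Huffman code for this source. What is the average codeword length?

2.55 bits/symbol

Repeatedly combine the two least-probable nodes; the expected code length is the sum of the merged weights.
merge 1/25 + 1/25 → 2/25
merge 2/25 + 9/100 → 17/100
merge 7/50 + 4/25 → 3/10
merge 17/100 + 13/50 → 43/100
merge 27/100 + 3/10 → 57/100
merge 43/100 + 57/100 → 1
L = 2/25 + 17/100 + 3/10 + 43/100 + 57/100 + 1 = 51/20 = 2.55 bits/symbol.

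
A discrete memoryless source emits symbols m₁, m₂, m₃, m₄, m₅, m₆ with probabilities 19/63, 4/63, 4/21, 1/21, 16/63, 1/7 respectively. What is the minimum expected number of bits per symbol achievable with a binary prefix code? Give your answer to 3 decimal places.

Repeatedly combine the two least-probable nodes; the expected code length is the sum of the merged weights.
merge 1/21 + 4/63 → 1/9
merge 1/9 + 1/7 → 16/63
merge 4/21 + 16/63 → 4/9
merge 16/63 + 19/63 → 5/9
merge 4/9 + 5/9 → 1
L = 1/9 + 16/63 + 4/9 + 5/9 + 1 = 149/63 ≈ 2.365 bits/symbol.

2.365 bits/symbol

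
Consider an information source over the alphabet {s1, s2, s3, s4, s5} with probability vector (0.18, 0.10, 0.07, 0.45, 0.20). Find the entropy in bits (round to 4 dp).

2.0288 bits

H = −Σ pᵢ log₂ pᵢ.
−0.18·log₂(0.18) = 0.4453
−0.10·log₂(0.10) = 0.3322
−0.07·log₂(0.07) = 0.2686
−0.45·log₂(0.45) = 0.5184
−0.20·log₂(0.20) = 0.4644
Sum ≈ 2.0288 → 2.0288 bits.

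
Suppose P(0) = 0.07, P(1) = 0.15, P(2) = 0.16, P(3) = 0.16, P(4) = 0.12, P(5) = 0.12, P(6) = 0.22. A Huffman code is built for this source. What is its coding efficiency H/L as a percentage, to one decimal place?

98.6%

Entropy H = −Σ p log₂ p ≈ 2.7398 bits.
Huffman merges: 7/100+3/25→19/100; 3/25+3/20→27/100; 4/25+4/25→8/25; 19/100+11/50→41/100; 27/100+8/25→59/100; 41/100+59/100→1. L = 139/50 ≈ 2.7800.
Efficiency = H/L = 2.7398/2.7800 = 98.6%.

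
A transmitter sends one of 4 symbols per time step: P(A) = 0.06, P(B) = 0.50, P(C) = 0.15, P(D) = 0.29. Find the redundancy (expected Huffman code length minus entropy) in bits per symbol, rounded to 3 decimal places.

0.038 bits

Entropy H = −Σ p log₂ p ≈ 1.6720 bits.
Huffman merges: 3/50+3/20→21/100; 21/100+29/100→1/2; 1/2+1/2→1. L = 171/100 ≈ 1.7100.
L − H = 1.7100 − 1.6720 = 0.038 bits.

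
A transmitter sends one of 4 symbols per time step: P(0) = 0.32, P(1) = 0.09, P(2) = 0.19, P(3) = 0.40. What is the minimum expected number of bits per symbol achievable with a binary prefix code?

Repeatedly combine the two least-probable nodes; the expected code length is the sum of the merged weights.
merge 9/100 + 19/100 → 7/25
merge 7/25 + 8/25 → 3/5
merge 2/5 + 3/5 → 1
L = 7/25 + 3/5 + 1 = 47/25 = 1.88 bits/symbol.

1.88 bits/symbol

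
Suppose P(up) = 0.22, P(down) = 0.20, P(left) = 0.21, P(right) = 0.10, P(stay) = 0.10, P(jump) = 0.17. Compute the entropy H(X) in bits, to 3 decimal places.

H = −Σ pᵢ log₂ pᵢ.
−0.22·log₂(0.22) = 0.4806
−0.20·log₂(0.20) = 0.4644
−0.21·log₂(0.21) = 0.4728
−0.10·log₂(0.10) = 0.3322
−0.10·log₂(0.10) = 0.3322
−0.17·log₂(0.17) = 0.4346
Sum ≈ 2.5168 → 2.517 bits.

2.517 bits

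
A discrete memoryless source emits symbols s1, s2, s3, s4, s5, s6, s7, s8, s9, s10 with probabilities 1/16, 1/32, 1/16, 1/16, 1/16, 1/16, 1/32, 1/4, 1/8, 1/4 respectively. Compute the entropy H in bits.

2.9375 bits

Each probability is a power of 1/2, so log₂(1/p) is an integer.
H = Σ p·log₂(1/p) = 1/16·4 + 1/32·5 + 1/16·4 + 1/16·4 + 1/16·4 + 1/16·4 + 1/32·5 + 1/4·2 + 1/8·3 + 1/4·2 = 2.9375 bits.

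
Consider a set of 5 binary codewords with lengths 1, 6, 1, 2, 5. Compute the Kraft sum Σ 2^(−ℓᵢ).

With common denominator 2^6 = 64: Σ 2^(−ℓᵢ) = 32/64 + 1/64 + 32/64 + 16/64 + 2/64 = 83/64 = 1.296875.

1.296875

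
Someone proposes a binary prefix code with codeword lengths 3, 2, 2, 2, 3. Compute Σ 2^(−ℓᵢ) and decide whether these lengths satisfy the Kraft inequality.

With common denominator 2^3 = 8: Σ 2^(−ℓᵢ) = 1/8 + 2/8 + 2/8 + 2/8 + 1/8 = 8/8 = 1.
Kraft's inequality requires Σ ≤ 1; here Σ = 1 ≤ 1, so such a prefix code exists.

1; yes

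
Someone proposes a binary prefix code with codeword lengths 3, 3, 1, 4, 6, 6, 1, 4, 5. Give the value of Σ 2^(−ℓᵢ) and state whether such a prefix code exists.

1.4375; no

With common denominator 2^6 = 64: Σ 2^(−ℓᵢ) = 8/64 + 8/64 + 32/64 + 4/64 + 1/64 + 1/64 + 32/64 + 4/64 + 2/64 = 92/64 = 1.4375.
Kraft's inequality requires Σ ≤ 1; here Σ = 1.4375 > 1, so no such prefix code exists.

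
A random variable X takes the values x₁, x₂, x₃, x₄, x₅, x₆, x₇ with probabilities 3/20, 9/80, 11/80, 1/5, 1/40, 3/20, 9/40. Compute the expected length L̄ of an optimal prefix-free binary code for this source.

2.7125 bits/symbol

Repeatedly combine the two least-probable nodes; the expected code length is the sum of the merged weights.
merge 1/40 + 9/80 → 11/80
merge 11/80 + 11/80 → 11/40
merge 3/20 + 3/20 → 3/10
merge 1/5 + 9/40 → 17/40
merge 11/40 + 3/10 → 23/40
merge 17/40 + 23/40 → 1
L = 11/80 + 11/40 + 3/10 + 17/40 + 23/40 + 1 = 217/80 = 2.7125 bits/symbol.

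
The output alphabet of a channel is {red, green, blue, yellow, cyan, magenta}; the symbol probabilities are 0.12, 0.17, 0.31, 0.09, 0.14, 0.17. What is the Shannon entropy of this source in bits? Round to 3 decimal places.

2.470 bits

H = −Σ pᵢ log₂ pᵢ.
−0.12·log₂(0.12) = 0.3671
−0.17·log₂(0.17) = 0.4346
−0.31·log₂(0.31) = 0.5238
−0.09·log₂(0.09) = 0.3127
−0.14·log₂(0.14) = 0.3971
−0.17·log₂(0.17) = 0.4346
Sum ≈ 2.4698 → 2.470 bits.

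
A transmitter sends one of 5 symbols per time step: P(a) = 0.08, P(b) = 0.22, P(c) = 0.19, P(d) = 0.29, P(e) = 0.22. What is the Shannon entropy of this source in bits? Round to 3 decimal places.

H = −Σ pᵢ log₂ pᵢ.
−0.08·log₂(0.08) = 0.2915
−0.22·log₂(0.22) = 0.4806
−0.19·log₂(0.19) = 0.4552
−0.29·log₂(0.29) = 0.5179
−0.22·log₂(0.22) = 0.4806
Sum ≈ 2.2258 → 2.226 bits.

2.226 bits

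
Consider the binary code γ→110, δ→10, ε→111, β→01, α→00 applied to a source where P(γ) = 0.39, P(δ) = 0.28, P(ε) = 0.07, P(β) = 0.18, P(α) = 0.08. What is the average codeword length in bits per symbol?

2.46 bits/symbol

L̄ = Σ pᵢ·ℓᵢ = 0.39·3 + 0.28·2 + 0.07·3 + 0.18·2 + 0.08·2 = 2.46 bits/symbol.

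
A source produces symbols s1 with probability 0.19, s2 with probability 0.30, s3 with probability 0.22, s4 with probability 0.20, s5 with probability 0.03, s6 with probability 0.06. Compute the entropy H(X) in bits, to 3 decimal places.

H = −Σ pᵢ log₂ pᵢ.
−0.19·log₂(0.19) = 0.4552
−0.30·log₂(0.30) = 0.5211
−0.22·log₂(0.22) = 0.4806
−0.20·log₂(0.20) = 0.4644
−0.03·log₂(0.03) = 0.1518
−0.06·log₂(0.06) = 0.2435
Sum ≈ 2.3166 → 2.317 bits.

2.317 bits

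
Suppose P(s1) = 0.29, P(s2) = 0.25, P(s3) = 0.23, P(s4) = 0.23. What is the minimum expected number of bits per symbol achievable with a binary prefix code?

2 bits/symbol

Repeatedly combine the two least-probable nodes; the expected code length is the sum of the merged weights.
merge 23/100 + 23/100 → 23/50
merge 1/4 + 29/100 → 27/50
merge 23/50 + 27/50 → 1
L = 23/50 + 27/50 + 1 = 2 bits/symbol.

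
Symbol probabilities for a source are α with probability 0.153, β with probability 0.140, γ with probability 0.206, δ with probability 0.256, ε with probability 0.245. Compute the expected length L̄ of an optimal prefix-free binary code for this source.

Repeatedly combine the two least-probable nodes; the expected code length is the sum of the merged weights.
merge 7/50 + 153/1000 → 293/1000
merge 103/500 + 49/200 → 451/1000
merge 32/125 + 293/1000 → 549/1000
merge 451/1000 + 549/1000 → 1
L = 293/1000 + 451/1000 + 549/1000 + 1 = 2293/1000 = 2.293 bits/symbol.

2.293 bits/symbol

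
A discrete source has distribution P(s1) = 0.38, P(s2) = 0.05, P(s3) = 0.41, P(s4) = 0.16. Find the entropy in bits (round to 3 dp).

1.697 bits

H = −Σ pᵢ log₂ pᵢ.
−0.38·log₂(0.38) = 0.5305
−0.05·log₂(0.05) = 0.2161
−0.41·log₂(0.41) = 0.5274
−0.16·log₂(0.16) = 0.4230
Sum ≈ 1.6970 → 1.697 bits.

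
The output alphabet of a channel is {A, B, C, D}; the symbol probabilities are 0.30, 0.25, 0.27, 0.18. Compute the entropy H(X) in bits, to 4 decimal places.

H = −Σ pᵢ log₂ pᵢ.
−0.30·log₂(0.30) = 0.5211
−0.25·log₂(0.25) = 0.5000
−0.27·log₂(0.27) = 0.5100
−0.18·log₂(0.18) = 0.4453
Sum ≈ 1.9764 → 1.9764 bits.

1.9764 bits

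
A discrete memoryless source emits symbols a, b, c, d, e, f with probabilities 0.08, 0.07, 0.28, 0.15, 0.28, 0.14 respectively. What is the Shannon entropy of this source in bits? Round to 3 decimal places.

H = −Σ pᵢ log₂ pᵢ.
−0.08·log₂(0.08) = 0.2915
−0.07·log₂(0.07) = 0.2686
−0.28·log₂(0.28) = 0.5142
−0.15·log₂(0.15) = 0.4105
−0.28·log₂(0.28) = 0.5142
−0.14·log₂(0.14) = 0.3971
Sum ≈ 2.3962 → 2.396 bits.

2.396 bits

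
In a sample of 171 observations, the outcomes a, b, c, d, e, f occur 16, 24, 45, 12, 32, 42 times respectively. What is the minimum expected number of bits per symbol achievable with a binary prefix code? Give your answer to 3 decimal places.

2.468 bits/symbol

Probabilities are the counts divided by 171.
Repeatedly combine the two least-probable nodes; the expected code length is the sum of the merged weights.
merge 4/57 + 16/171 → 28/171
merge 8/57 + 28/171 → 52/171
merge 32/171 + 14/57 → 74/171
merge 5/19 + 52/171 → 97/171
merge 74/171 + 97/171 → 1
L = 28/171 + 52/171 + 74/171 + 97/171 + 1 = 422/171 ≈ 2.468 bits/symbol.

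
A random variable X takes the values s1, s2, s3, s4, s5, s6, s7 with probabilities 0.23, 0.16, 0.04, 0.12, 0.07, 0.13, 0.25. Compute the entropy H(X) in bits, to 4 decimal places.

H = −Σ pᵢ log₂ pᵢ.
−0.23·log₂(0.23) = 0.4877
−0.16·log₂(0.16) = 0.4230
−0.04·log₂(0.04) = 0.1858
−0.12·log₂(0.12) = 0.3671
−0.07·log₂(0.07) = 0.2686
−0.13·log₂(0.13) = 0.3826
−0.25·log₂(0.25) = 0.5000
Sum ≈ 2.6147 → 2.6147 bits.

2.6147 bits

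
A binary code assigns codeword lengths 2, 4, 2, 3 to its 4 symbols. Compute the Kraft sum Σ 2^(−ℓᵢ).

With common denominator 2^4 = 16: Σ 2^(−ℓᵢ) = 4/16 + 1/16 + 4/16 + 2/16 = 11/16 = 0.6875.

0.6875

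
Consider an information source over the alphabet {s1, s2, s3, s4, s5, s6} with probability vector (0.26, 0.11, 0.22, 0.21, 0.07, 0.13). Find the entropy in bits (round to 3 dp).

H = −Σ pᵢ log₂ pᵢ.
−0.26·log₂(0.26) = 0.5053
−0.11·log₂(0.11) = 0.3503
−0.22·log₂(0.22) = 0.4806
−0.21·log₂(0.21) = 0.4728
−0.07·log₂(0.07) = 0.2686
−0.13·log₂(0.13) = 0.3826
Sum ≈ 2.4602 → 2.460 bits.

2.460 bits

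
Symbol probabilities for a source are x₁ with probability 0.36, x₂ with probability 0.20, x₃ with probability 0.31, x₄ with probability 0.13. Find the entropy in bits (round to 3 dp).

H = −Σ pᵢ log₂ pᵢ.
−0.36·log₂(0.36) = 0.5306
−0.20·log₂(0.20) = 0.4644
−0.31·log₂(0.31) = 0.5238
−0.13·log₂(0.13) = 0.3826
Sum ≈ 1.9014 → 1.901 bits.

1.901 bits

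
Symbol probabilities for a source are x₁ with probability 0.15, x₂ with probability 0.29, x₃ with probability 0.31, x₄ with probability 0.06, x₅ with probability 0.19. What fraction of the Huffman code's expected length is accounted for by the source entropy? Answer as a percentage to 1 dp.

Entropy H = −Σ p log₂ p ≈ 2.1510 bits.
Huffman merges: 3/50+3/20→21/100; 19/100+21/100→2/5; 29/100+31/100→3/5; 2/5+3/5→1. L = 221/100 ≈ 2.2100.
Efficiency = H/L = 2.1510/2.2100 = 97.3%.

97.3%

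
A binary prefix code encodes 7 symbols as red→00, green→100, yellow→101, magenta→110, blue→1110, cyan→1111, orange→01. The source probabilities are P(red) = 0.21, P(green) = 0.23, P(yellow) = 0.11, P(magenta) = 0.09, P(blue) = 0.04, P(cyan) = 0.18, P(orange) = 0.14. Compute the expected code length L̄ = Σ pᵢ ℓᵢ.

L̄ = Σ pᵢ·ℓᵢ = 0.21·2 + 0.23·3 + 0.11·3 + 0.09·3 + 0.04·4 + 0.18·4 + 0.14·2 = 2.87 bits/symbol.

2.87 bits/symbol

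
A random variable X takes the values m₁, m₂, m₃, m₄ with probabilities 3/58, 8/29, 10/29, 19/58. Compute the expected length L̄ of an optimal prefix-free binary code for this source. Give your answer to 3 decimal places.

1.983 bits/symbol

Repeatedly combine the two least-probable nodes; the expected code length is the sum of the merged weights.
merge 3/58 + 8/29 → 19/58
merge 19/58 + 19/58 → 19/29
merge 10/29 + 19/29 → 1
L = 19/58 + 19/29 + 1 = 115/58 ≈ 1.983 bits/symbol.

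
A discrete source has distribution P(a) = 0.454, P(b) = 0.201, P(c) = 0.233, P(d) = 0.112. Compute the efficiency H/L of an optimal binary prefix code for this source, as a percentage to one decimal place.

98.2%

Entropy H = −Σ p log₂ p ≈ 1.8259 bits.
Huffman merges: 14/125+201/1000→313/1000; 233/1000+313/1000→273/500; 227/500+273/500→1. L = 1859/1000 ≈ 1.8590.
Efficiency = H/L = 1.8259/1.8590 = 98.2%.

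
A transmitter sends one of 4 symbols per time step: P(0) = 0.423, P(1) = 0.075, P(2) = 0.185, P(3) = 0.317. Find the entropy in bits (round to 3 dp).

1.781 bits

H = −Σ pᵢ log₂ pᵢ.
−0.423·log₂(0.423) = 0.5251
−0.075·log₂(0.075) = 0.2803
−0.185·log₂(0.185) = 0.4504
−0.317·log₂(0.317) = 0.5254
Sum ≈ 1.7811 → 1.781 bits.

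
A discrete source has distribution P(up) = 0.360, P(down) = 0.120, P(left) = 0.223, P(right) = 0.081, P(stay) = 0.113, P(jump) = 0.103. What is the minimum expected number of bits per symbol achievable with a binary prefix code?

Repeatedly combine the two least-probable nodes; the expected code length is the sum of the merged weights.
merge 81/1000 + 103/1000 → 23/125
merge 113/1000 + 3/25 → 233/1000
merge 23/125 + 223/1000 → 407/1000
merge 233/1000 + 9/25 → 593/1000
merge 407/1000 + 593/1000 → 1
L = 23/125 + 233/1000 + 407/1000 + 593/1000 + 1 = 2417/1000 = 2.417 bits/symbol.

2.417 bits/symbol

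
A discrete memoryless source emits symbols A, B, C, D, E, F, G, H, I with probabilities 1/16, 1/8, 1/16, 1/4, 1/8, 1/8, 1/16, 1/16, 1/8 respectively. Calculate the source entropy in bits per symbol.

3 bits

Each probability is a power of 1/2, so log₂(1/p) is an integer.
H = Σ p·log₂(1/p) = 1/16·4 + 1/8·3 + 1/16·4 + 1/4·2 + 1/8·3 + 1/8·3 + 1/16·4 + 1/16·4 + 1/8·3 = 3 bits.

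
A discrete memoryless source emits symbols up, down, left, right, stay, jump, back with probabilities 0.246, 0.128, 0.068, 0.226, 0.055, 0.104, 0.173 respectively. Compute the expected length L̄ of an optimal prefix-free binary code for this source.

Repeatedly combine the two least-probable nodes; the expected code length is the sum of the merged weights.
merge 11/200 + 17/250 → 123/1000
merge 13/125 + 123/1000 → 227/1000
merge 16/125 + 173/1000 → 301/1000
merge 113/500 + 227/1000 → 453/1000
merge 123/500 + 301/1000 → 547/1000
merge 453/1000 + 547/1000 → 1
L = 123/1000 + 227/1000 + 301/1000 + 453/1000 + 547/1000 + 1 = 2651/1000 = 2.651 bits/symbol.

2.651 bits/symbol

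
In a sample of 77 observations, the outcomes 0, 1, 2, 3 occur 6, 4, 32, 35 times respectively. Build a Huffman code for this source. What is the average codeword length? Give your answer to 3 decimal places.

Probabilities are the counts divided by 77.
Repeatedly combine the two least-probable nodes; the expected code length is the sum of the merged weights.
merge 4/77 + 6/77 → 10/77
merge 10/77 + 32/77 → 6/11
merge 5/11 + 6/11 → 1
L = 10/77 + 6/11 + 1 = 129/77 ≈ 1.675 bits/symbol.

1.675 bits/symbol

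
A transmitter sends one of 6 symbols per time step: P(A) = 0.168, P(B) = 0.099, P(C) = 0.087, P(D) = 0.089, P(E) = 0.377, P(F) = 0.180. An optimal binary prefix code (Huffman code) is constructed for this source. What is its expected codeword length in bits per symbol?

Repeatedly combine the two least-probable nodes; the expected code length is the sum of the merged weights.
merge 87/1000 + 89/1000 → 22/125
merge 99/1000 + 21/125 → 267/1000
merge 22/125 + 9/50 → 89/250
merge 267/1000 + 89/250 → 623/1000
merge 377/1000 + 623/1000 → 1
L = 22/125 + 267/1000 + 89/250 + 623/1000 + 1 = 1211/500 = 2.422 bits/symbol.

2.422 bits/symbol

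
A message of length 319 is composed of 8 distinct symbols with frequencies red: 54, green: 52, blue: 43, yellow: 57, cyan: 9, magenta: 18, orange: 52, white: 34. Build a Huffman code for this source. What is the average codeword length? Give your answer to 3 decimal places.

2.906 bits/symbol

Probabilities are the counts divided by 319.
Repeatedly combine the two least-probable nodes; the expected code length is the sum of the merged weights.
merge 9/319 + 18/319 → 27/319
merge 27/319 + 34/319 → 61/319
merge 43/319 + 52/319 → 95/319
merge 52/319 + 54/319 → 106/319
merge 57/319 + 61/319 → 118/319
merge 95/319 + 106/319 → 201/319
merge 118/319 + 201/319 → 1
L = 27/319 + 61/319 + 95/319 + 106/319 + 118/319 + 201/319 + 1 = 927/319 ≈ 2.906 bits/symbol.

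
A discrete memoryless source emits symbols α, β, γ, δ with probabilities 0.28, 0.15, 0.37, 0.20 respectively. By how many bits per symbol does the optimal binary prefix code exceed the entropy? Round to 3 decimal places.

0.060 bits

Entropy H = −Σ p log₂ p ≈ 1.9199 bits.
Huffman merges: 3/20+1/5→7/20; 7/25+7/20→63/100; 37/100+63/100→1. L = 99/50 ≈ 1.9800.
L − H = 1.9800 − 1.9199 = 0.060 bits.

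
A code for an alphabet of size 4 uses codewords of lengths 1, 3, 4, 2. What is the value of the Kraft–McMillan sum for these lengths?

With common denominator 2^4 = 16: Σ 2^(−ℓᵢ) = 8/16 + 2/16 + 1/16 + 4/16 = 15/16 = 0.9375.

0.9375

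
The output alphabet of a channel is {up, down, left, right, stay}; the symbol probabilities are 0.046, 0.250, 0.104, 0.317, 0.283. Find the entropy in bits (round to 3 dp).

2.085 bits

H = −Σ pᵢ log₂ pᵢ.
−0.046·log₂(0.046) = 0.2043
−0.250·log₂(0.250) = 0.5000
−0.104·log₂(0.104) = 0.3396
−0.317·log₂(0.317) = 0.5254
−0.283·log₂(0.283) = 0.5154
Sum ≈ 2.0847 → 2.085 bits.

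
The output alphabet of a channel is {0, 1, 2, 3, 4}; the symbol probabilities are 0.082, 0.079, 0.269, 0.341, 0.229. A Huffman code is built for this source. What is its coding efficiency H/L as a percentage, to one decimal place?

97.7%

Entropy H = −Σ p log₂ p ≈ 2.1110 bits.
Huffman merges: 79/1000+41/500→161/1000; 161/1000+229/1000→39/100; 269/1000+341/1000→61/100; 39/100+61/100→1. L = 2161/1000 ≈ 2.1610.
Efficiency = H/L = 2.1110/2.1610 = 97.7%.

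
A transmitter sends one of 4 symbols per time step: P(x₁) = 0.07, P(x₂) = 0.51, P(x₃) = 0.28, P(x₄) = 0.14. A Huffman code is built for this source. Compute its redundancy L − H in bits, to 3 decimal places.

0.025 bits

Entropy H = −Σ p log₂ p ≈ 1.6753 bits.
Huffman merges: 7/100+7/50→21/100; 21/100+7/25→49/100; 49/100+51/100→1. L = 17/10 ≈ 1.7000.
L − H = 1.7000 − 1.6753 = 0.025 bits.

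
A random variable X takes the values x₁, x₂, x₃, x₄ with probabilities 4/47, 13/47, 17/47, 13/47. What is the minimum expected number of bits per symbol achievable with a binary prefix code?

Repeatedly combine the two least-probable nodes; the expected code length is the sum of the merged weights.
merge 4/47 + 13/47 → 17/47
merge 13/47 + 17/47 → 30/47
merge 17/47 + 30/47 → 1
L = 17/47 + 30/47 + 1 = 2 bits/symbol.

2 bits/symbol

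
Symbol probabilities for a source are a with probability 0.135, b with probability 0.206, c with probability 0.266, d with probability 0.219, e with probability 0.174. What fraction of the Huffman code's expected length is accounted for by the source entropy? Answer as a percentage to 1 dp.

Entropy H = −Σ p log₂ p ≈ 2.2865 bits.
Huffman merges: 27/200+87/500→309/1000; 103/500+219/1000→17/40; 133/500+309/1000→23/40; 17/40+23/40→1. L = 2309/1000 ≈ 2.3090.
Efficiency = H/L = 2.2865/2.3090 = 99.0%.

99.0%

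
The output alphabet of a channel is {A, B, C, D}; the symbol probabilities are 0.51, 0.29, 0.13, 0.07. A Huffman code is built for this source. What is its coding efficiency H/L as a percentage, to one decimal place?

98.5%

Entropy H = −Σ p log₂ p ≈ 1.6645 bits.
Huffman merges: 7/100+13/100→1/5; 1/5+29/100→49/100; 49/100+51/100→1. L = 169/100 ≈ 1.6900.
Efficiency = H/L = 1.6645/1.6900 = 98.5%.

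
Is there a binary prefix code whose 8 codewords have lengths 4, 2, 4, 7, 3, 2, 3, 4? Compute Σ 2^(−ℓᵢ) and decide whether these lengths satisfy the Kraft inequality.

0.9453125; yes

With common denominator 2^7 = 128: Σ 2^(−ℓᵢ) = 8/128 + 32/128 + 8/128 + 1/128 + 16/128 + 32/128 + 16/128 + 8/128 = 121/128 = 0.9453125.
Kraft's inequality requires Σ ≤ 1; here Σ = 0.9453125 ≤ 1, so such a prefix code exists.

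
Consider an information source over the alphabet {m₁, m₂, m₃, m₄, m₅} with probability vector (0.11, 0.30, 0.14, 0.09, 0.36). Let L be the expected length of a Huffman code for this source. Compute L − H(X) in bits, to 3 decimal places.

Entropy H = −Σ p log₂ p ≈ 2.1118 bits.
Huffman merges: 9/100+11/100→1/5; 7/50+1/5→17/50; 3/10+17/50→16/25; 9/25+16/25→1. L = 109/50 ≈ 2.1800.
L − H = 2.1800 − 2.1118 = 0.068 bits.

0.068 bits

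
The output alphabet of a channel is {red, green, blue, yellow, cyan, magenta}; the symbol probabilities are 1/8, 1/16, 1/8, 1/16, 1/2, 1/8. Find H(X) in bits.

Each probability is a power of 1/2, so log₂(1/p) is an integer.
H = Σ p·log₂(1/p) = 1/8·3 + 1/16·4 + 1/8·3 + 1/16·4 + 1/2·1 + 1/8·3 = 2.125 bits.

2.125 bits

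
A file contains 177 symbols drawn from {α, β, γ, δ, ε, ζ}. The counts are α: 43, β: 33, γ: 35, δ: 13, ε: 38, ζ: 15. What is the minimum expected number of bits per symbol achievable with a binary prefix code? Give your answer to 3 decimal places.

Probabilities are the counts divided by 177.
Repeatedly combine the two least-probable nodes; the expected code length is the sum of the merged weights.
merge 13/177 + 5/59 → 28/177
merge 28/177 + 11/59 → 61/177
merge 35/177 + 38/177 → 73/177
merge 43/177 + 61/177 → 104/177
merge 73/177 + 104/177 → 1
L = 28/177 + 61/177 + 73/177 + 104/177 + 1 = 443/177 ≈ 2.503 bits/symbol.

2.503 bits/symbol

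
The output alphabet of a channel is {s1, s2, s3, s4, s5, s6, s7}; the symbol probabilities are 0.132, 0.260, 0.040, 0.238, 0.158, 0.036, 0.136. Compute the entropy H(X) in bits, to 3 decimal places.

2.554 bits

H = −Σ pᵢ log₂ pᵢ.
−0.132·log₂(0.132) = 0.3856
−0.260·log₂(0.260) = 0.5053
−0.040·log₂(0.040) = 0.1858
−0.238·log₂(0.238) = 0.4929
−0.158·log₂(0.158) = 0.4206
−0.036·log₂(0.036) = 0.1727
−0.136·log₂(0.136) = 0.3915
Sum ≈ 2.5543 → 2.554 bits.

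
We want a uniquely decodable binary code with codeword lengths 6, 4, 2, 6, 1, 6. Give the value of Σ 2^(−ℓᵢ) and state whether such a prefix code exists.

With common denominator 2^6 = 64: Σ 2^(−ℓᵢ) = 1/64 + 4/64 + 16/64 + 1/64 + 32/64 + 1/64 = 55/64 = 0.859375.
Kraft's inequality requires Σ ≤ 1; here Σ = 0.859375 ≤ 1, so such a prefix code exists.

0.859375; yes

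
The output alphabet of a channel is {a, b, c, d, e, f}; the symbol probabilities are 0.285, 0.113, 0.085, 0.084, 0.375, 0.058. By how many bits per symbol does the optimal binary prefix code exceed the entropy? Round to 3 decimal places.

Entropy H = −Σ p log₂ p ≈ 2.2429 bits.
Huffman merges: 29/500+21/250→71/500; 17/200+113/1000→99/500; 71/500+99/500→17/50; 57/200+17/50→5/8; 3/8+5/8→1. L = 461/200 ≈ 2.3050.
L − H = 2.3050 − 2.2429 = 0.062 bits.

0.062 bits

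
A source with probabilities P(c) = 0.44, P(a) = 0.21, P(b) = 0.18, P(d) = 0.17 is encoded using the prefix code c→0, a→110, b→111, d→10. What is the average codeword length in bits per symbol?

1.95 bits/symbol

L̄ = Σ pᵢ·ℓᵢ = 0.44·1 + 0.21·3 + 0.18·3 + 0.17·2 = 1.95 bits/symbol.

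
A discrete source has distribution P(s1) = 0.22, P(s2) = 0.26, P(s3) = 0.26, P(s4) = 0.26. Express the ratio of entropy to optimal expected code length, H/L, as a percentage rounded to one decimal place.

99.8%

Entropy H = −Σ p log₂ p ≈ 1.9964 bits.
Huffman merges: 11/50+13/50→12/25; 13/50+13/50→13/25; 12/25+13/25→1. L = 2 ≈ 2.0000.
Efficiency = H/L = 1.9964/2.0000 = 99.8%.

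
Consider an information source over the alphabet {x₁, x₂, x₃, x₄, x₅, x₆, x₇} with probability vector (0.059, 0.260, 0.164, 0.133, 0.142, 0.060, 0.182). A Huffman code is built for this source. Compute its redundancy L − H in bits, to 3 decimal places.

Entropy H = −Σ p log₂ p ≈ 2.6518 bits.
Huffman merges: 59/1000+3/50→119/1000; 119/1000+133/1000→63/250; 71/500+41/250→153/500; 91/500+63/250→217/500; 13/50+153/500→283/500; 217/500+283/500→1. L = 2677/1000 ≈ 2.6770.
L − H = 2.6770 − 2.6518 = 0.025 bits.

0.025 bits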